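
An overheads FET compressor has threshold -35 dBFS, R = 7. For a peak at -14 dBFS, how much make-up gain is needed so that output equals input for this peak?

Without make-up, output = threshold + overshoot/7 = -35 + 3 = -32 dBFS.
Gap to target: 18 dB.

18 dB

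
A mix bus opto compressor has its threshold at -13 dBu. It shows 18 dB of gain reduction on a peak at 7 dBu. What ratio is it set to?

10:1

Input overshoot = 7 − (-13) = 20 dB.
Output overshoot = 20 − 18 = 2 dB.
Ratio = input overshoot / output overshoot = 20 / 2 = 10.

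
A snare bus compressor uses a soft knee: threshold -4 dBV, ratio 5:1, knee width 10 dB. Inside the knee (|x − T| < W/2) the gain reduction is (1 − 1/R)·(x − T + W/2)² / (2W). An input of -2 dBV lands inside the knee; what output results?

x − T + W/2 = -2 − (-4) + 5 = 7.
GR = (1 − 1/5) × 7² / 20 = 0.8 × 49 / 20 = 1.96 dB.
Output = -2 − 1.96 = -3.96 dBV.

-3.96 dBV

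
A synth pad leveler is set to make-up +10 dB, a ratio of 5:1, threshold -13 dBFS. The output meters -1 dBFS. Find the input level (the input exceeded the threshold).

Stripping the +10 dB make-up gives -11 dBFS at the gain stage.
Post-compression overshoot = -11 − (-13) = 2 dB.
Input overshoot = R × output overshoot = 10 dB → input = -13 + 10 = -3 dBFS.

-3 dBFS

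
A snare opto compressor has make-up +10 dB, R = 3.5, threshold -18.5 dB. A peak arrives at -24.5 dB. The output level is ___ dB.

-24.5 dB is 6 dB below the -18.5 dB threshold, so no gain reduction is applied.
Make-up gain adds 10 dB: -24.5 + 10 = -14.5 dB.

-14.5 dB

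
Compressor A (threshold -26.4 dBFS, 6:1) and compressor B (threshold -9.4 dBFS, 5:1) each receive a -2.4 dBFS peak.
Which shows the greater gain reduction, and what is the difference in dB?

A: overshoot 24 dB → output overshoot 4 dB → GR 20 dB.
B: overshoot 7 dB → output overshoot 1.4 dB → GR 5.6 dB.
Difference: 14.4 dB in favour of A.

A, by 14.4 dB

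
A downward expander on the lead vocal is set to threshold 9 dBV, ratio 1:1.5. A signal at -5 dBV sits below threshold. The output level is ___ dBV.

-12 dBV

The input is 14 dB below the 9 dBV threshold.
A 1:1.5 expander multiplies undershoot by 1.5: 14 × 1.5 = 21 dB below threshold.
Output = 9 − 21 = -12 dBV.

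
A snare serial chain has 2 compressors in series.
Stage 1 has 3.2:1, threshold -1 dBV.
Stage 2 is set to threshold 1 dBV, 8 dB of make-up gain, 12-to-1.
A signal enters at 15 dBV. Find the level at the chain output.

9.25 dBV

Stage 1: 16 dB above -1 dBV, reduced 3.2:1 to 5 dB above → 4 dBV.
Stage 2: 4 dBV is 3 dB over 1 dBV; at 12:1 that becomes 0.25 dB over, giving 1.25 dBV; +8 dB make-up → 9.25 dBV.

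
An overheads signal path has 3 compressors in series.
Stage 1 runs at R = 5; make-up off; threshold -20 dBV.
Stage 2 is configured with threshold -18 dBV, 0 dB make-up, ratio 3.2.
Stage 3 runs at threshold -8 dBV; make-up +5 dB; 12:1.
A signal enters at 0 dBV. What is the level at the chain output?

-12.375 dBV

Stage 1: 0 dBV is 20 dB over -20 dBV; at 5:1 that becomes 4 dB over, giving -16 dBV.
Stage 2: 2 dB above -18 dBV, reduced 3.2:1 to 0.625 dB above → -17.375 dBV.
Stage 3: -17.375 dBV ≤ -8 dBV, so stage 3 doesn't engage; make-up brings it to -12.375 dBV.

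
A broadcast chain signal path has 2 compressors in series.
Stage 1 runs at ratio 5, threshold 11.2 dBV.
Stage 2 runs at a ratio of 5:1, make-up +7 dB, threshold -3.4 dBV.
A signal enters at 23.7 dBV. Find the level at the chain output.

Stage 1: 12.5 dB above 11.2 dBV, reduced 5:1 to 2.5 dB above → 13.7 dBV.
Stage 2: overshoot 17.1 dB → 17.1/5 = 3.42 dB → 0.02 dBV; +7 dB make-up → 7.02 dBV.

7.02 dBV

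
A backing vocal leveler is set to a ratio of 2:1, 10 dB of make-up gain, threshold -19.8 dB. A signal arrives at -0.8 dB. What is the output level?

-0.3 dB

-0.8 dB sits 19 dB over threshold.
2:1 compression reduces that to 19/2 = 9.5 dB over.
Output = -19.8 + 9.5 = -10.3 dB; make-up adds 10 dB, giving -0.3 dB.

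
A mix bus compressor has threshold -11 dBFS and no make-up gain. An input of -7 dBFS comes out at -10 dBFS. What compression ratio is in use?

4:1

Input overshoot = -7 − (-11) = 4 dB; output overshoot = -10 − (-11) = 1 dB.
Ratio = 4 / 1 = 4.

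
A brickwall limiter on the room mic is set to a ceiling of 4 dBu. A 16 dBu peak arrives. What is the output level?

4 dBu

A brickwall limiter is an ∞:1 compressor: any input above the ceiling is clamped to 4 dBu.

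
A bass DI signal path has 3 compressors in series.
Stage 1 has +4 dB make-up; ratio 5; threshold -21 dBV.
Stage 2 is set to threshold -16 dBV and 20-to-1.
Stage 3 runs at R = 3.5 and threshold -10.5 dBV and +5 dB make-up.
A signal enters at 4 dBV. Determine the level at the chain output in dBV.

Stage 1: 25 dB above -21 dBV, reduced 5:1 to 5 dB above → -16 dBV; +4 dB make-up → -12 dBV.
Stage 2: 4 dB above -16 dBV, reduced 20:1 to 0.2 dB above → -15.8 dBV.
Stage 3: -15.8 dBV is at or below the -10.5 dBV threshold — no compression; make-up brings it to -10.8 dBV.

-10.8 dBV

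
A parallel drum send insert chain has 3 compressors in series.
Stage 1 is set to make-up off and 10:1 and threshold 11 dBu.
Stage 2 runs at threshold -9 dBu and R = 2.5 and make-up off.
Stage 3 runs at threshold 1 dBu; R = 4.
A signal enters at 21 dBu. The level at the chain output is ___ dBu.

-0.6 dBu

Stage 1: 21 dBu is 10 dB over 11 dBu; at 10:1 that becomes 1 dB over, giving 12 dBu.
Stage 2: overshoot 21 dB → 21/2.5 = 8.4 dB → -0.6 dBu.
Stage 3: below threshold (-0.6 ≤ 1); passes unchanged; output -0.6 dBu.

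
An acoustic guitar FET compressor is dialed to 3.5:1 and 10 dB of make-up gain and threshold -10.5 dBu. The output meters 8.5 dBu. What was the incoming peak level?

21 dBu

Stripping the +10 dB make-up gives -1.5 dBu at the gain stage.
That's 9 dB above the -10.5 dBu threshold.
Input overshoot = R × output overshoot = 31.5 dB → input = -10.5 + 31.5 = 21 dBu.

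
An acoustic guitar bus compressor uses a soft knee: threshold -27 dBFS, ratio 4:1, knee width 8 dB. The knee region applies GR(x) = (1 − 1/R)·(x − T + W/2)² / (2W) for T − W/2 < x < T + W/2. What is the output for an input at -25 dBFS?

x − T + W/2 = -25 − (-27) + 4 = 6.
GR = (1 − 1/4) × 6² / 16 = 0.75 × 36 / 16 = 1.6875 dB.
Output = -25 − 1.6875 = -26.6875 dBFS.

-26.6875 dBFS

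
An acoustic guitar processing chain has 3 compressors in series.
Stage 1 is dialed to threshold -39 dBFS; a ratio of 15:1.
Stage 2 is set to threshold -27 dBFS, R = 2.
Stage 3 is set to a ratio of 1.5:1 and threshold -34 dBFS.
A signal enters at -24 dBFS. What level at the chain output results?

Stage 1: -24 dBFS is 15 dB over -39 dBFS; at 15:1 that becomes 1 dB over, giving -38 dBFS.
Stage 2: below threshold (-38 ≤ -27); passes unchanged; output -38 dBFS.
Stage 3: -38 dBFS ≤ -34 dBFS, so stage 3 doesn't engage; output -38 dBFS.

-38 dBFS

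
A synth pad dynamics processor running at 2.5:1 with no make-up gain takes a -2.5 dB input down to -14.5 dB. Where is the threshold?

-22.5 dB

Gain reduction = -2.5 − (-14.5) = 12 dB; output overshoot = GR / (R − 1) = 12 / 1.5 = 8 dB.
Threshold = output − output overshoot = -14.5 − 8 = -22.5 dB.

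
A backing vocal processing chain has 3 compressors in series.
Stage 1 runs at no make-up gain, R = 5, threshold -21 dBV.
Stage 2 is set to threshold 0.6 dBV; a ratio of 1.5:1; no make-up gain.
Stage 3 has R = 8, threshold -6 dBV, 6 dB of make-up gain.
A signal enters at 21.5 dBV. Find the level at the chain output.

-6.5 dBV

Stage 1: 21.5 dBV is 42.5 dB over -21 dBV; at 5:1 that becomes 8.5 dB over, giving -12.5 dBV.
Stage 2: -12.5 dBV ≤ 0.6 dBV, so stage 2 doesn't engage; output -12.5 dBV.
Stage 3: -12.5 dBV ≤ -6 dBV, so stage 3 doesn't engage; make-up brings it to -6.5 dBV.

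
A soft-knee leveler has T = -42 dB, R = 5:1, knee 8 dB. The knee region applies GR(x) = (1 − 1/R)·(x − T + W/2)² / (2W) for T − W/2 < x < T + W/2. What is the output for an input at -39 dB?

-41.45 dB

x − T + W/2 = -39 − (-42) + 4 = 7.
GR = (1 − 1/5) × 7² / 16 = 0.8 × 49 / 16 = 2.45 dB.
Output = -39 − 2.45 = -41.45 dB.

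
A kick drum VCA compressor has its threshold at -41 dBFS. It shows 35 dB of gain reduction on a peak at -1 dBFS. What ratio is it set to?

Input overshoot = -1 − (-41) = 40 dB.
Output overshoot = 40 − 35 = 5 dB.
Ratio = input overshoot / output overshoot = 40 / 5 = 8.

8:1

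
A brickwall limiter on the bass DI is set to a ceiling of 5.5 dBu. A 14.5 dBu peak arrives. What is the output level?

5.5 dBu

At ∞:1, everything above 5.5 dBu is held at the ceiling.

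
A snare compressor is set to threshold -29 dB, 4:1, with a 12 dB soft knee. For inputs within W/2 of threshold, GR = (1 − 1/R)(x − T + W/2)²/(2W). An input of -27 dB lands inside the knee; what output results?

x − T + W/2 = -27 − (-29) + 6 = 8.
GR = (1 − 1/4) × 8² / 24 = 0.75 × 64 / 24 = 2 dB.
Output = -27 − 2 = -29 dB.

-29 dB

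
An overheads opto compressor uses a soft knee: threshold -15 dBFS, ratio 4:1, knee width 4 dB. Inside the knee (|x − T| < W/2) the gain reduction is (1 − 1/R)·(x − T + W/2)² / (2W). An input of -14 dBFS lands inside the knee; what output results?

x − T + W/2 = -14 − (-15) + 2 = 3.
GR = (1 − 1/4) × 3² / 8 = 0.75 × 9 / 8 = 0.84375 dB.
Output = -14 − 0.84375 = -14.84375 dBFS.

-14.84375 dBFS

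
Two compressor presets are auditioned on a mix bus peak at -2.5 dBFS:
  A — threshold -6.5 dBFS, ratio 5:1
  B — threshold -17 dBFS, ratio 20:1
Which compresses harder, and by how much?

B, by 10.575 dB

A: GR = 4 − 4/5 = 3.2 dB.
B: GR = 14.5 − 14.5/20 = 13.775 dB.
B applies 10.575 dB more gain reduction.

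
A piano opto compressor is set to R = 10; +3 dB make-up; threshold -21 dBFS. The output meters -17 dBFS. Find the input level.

-11 dBFS

Remove make-up: -17 − 3 = -20 dBFS.
Post-compression overshoot = -20 − (-21) = 1 dB.
Before 10:1 compression the overshoot was 1 × 10 = 10 dB, so input = -21 + 10 = -11 dBFS.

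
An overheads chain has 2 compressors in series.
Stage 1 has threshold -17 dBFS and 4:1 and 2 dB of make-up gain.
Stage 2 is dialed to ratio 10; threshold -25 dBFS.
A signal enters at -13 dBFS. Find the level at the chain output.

Stage 1: 4 dB above -17 dBFS, reduced 4:1 to 1 dB above → -16 dBFS; +2 dB make-up → -14 dBFS.
Stage 2: -14 dBFS is 11 dB over -25 dBFS; at 10:1 that becomes 1.1 dB over, giving -23.9 dBFS.

-23.9 dBFS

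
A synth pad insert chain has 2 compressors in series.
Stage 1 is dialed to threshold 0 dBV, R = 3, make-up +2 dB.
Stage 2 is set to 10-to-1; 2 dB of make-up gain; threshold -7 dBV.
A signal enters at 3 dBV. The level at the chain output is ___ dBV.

-4 dBV

Stage 1: 3 dB above 0 dBV, reduced 3:1 to 1 dB above → 1 dBV; +2 dB make-up → 3 dBV.
Stage 2: overshoot 10 dB → 10/10 = 1 dB → -6 dBV; +2 dB make-up → -4 dBV.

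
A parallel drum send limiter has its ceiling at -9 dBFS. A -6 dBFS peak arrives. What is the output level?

The limiter clamps the peak to its -9 dBFS ceiling.

-9 dBFS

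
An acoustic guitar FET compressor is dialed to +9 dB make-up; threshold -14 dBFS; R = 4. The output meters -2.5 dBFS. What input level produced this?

Stripping the +9 dB make-up gives -11.5 dBFS at the gain stage.
Post-compression overshoot = -11.5 − (-14) = 2.5 dB.
Input overshoot = R × output overshoot = 10 dB → input = -14 + 10 = -4 dBFS.

-4 dBFS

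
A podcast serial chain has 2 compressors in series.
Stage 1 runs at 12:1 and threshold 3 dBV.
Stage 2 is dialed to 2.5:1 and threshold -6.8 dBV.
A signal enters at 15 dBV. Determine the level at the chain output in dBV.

Stage 1: 12 dB above 3 dBV, reduced 12:1 to 1 dB above → 4 dBV.
Stage 2: 10.8 dB above -6.8 dBV, reduced 2.5:1 to 4.32 dB above → -2.48 dBV.

-2.48 dBV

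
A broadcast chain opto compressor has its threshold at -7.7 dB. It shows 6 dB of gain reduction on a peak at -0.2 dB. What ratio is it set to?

Input overshoot = -0.2 − (-7.7) = 7.5 dB.
Output overshoot = 7.5 − 6 = 1.5 dB.
Ratio = input overshoot / output overshoot = 7.5 / 1.5 = 5.

5:1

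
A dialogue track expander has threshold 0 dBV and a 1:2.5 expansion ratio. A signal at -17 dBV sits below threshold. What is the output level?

-42.5 dBV

Undershoot = 0 − (-17) = 17 dB.
At 1:2.5, that expands to 42.5 dB under threshold.
Output = 0 − 42.5 = -42.5 dBV.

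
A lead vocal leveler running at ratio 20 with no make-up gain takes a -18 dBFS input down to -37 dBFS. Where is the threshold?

Gain reduction = -18 − (-37) = 19 dB; output overshoot = GR / (R − 1) = 19 / 19 = 1 dB.
Threshold = output − output overshoot = -37 − 1 = -38 dBFS.

-38 dBFS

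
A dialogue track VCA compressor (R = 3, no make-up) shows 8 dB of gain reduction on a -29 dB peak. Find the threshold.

-41 dB

Let T be the threshold. Output overshoot = (input overshoot)/R, so -37 − T = (-29 − T)/3.
3·(-37 − T) = -29 − T → 2·T = -111 − (-29) = -82.
T = -82/2 = -41 dB.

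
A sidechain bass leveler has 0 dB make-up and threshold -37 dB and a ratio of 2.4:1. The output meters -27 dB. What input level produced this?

The compressed level sits -27 − (-37) = 10 dB over threshold.
Input overshoot = R × output overshoot = 24 dB → input = -37 + 24 = -13 dB.

-13 dB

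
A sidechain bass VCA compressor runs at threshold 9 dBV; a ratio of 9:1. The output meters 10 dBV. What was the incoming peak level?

18 dBV

That's 1 dB above the 9 dBV threshold.
Input overshoot = R × output overshoot = 9 dB → input = 9 + 9 = 18 dBV.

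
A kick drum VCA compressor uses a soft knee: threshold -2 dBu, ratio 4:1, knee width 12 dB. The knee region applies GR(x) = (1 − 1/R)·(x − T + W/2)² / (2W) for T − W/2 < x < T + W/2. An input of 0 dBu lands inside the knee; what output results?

-2 dBu

x − T + W/2 = 0 − (-2) + 6 = 8.
GR = (1 − 1/4) × 8² / 24 = 0.75 × 64 / 24 = 2 dB.
Output = 0 − 2 = -2 dBu.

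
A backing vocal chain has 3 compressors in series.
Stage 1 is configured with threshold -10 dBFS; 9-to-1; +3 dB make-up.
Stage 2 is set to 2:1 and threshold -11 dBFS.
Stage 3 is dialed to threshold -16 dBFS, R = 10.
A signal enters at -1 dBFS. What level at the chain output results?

Stage 1: overshoot 9 dB → 9/9 = 1 dB → -9 dBFS; +3 dB make-up → -6 dBFS.
Stage 2: overshoot 5 dB → 5/2 = 2.5 dB → -8.5 dBFS.
Stage 3: 7.5 dB above -16 dBFS, reduced 10:1 to 0.75 dB above → -15.25 dBFS.

-15.25 dBFS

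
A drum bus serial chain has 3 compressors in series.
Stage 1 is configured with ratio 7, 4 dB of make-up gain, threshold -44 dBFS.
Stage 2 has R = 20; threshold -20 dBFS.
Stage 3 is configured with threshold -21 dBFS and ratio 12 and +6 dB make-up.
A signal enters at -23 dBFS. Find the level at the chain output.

-31 dBFS

Stage 1: overshoot 21 dB → 21/7 = 3 dB → -41 dBFS; +4 dB make-up → -37 dBFS.
Stage 2: -37 dBFS is at or below the -20 dBFS threshold — no compression; output -37 dBFS.
Stage 3: -37 dBFS ≤ -21 dBFS, so stage 3 doesn't engage; make-up brings it to -31 dBFS.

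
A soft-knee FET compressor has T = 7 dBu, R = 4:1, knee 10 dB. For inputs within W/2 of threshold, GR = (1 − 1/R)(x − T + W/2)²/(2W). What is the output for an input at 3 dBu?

2.9625 dBu

x − T + W/2 = 3 − 7 + 5 = 1.
GR = (1 − 1/4) × 1² / 20 = 0.75 × 1 / 20 = 0.0375 dB.
Output = 3 − 0.0375 = 2.9625 dBu.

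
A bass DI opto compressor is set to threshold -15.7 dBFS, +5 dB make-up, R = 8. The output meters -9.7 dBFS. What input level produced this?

-7.7 dBFS

Remove make-up: -9.7 − 5 = -14.7 dBFS.
That's 1 dB above the -15.7 dBFS threshold.
Before 8:1 compression the overshoot was 1 × 8 = 8 dB, so input = -15.7 + 8 = -7.7 dBFS.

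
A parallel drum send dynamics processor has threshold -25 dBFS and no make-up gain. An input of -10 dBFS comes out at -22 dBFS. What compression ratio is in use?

5:1

Input overshoot = -10 − (-25) = 15 dB; output overshoot = -22 − (-25) = 3 dB.
Ratio = 15 / 3 = 5.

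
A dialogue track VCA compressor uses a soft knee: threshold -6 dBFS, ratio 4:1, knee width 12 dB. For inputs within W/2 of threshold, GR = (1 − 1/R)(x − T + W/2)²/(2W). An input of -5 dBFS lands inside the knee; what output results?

x − T + W/2 = -5 − (-6) + 6 = 7.
GR = (1 − 1/4) × 7² / 24 = 0.75 × 49 / 24 = 1.53125 dB.
Output = -5 − 1.53125 = -6.53125 dBFS.

-6.53125 dBFS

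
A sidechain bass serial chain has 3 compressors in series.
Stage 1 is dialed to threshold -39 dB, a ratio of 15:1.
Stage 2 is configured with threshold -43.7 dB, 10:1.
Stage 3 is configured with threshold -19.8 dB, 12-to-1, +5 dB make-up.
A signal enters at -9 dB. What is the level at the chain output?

Stage 1: -9 dB is 30 dB over -39 dB; at 15:1 that becomes 2 dB over, giving -37 dB.
Stage 2: 6.7 dB above -43.7 dB, reduced 10:1 to 0.67 dB above → -43.03 dB.
Stage 3: -43.03 dB ≤ -19.8 dB, so stage 3 doesn't engage; make-up brings it to -38.03 dB.

-38.03 dB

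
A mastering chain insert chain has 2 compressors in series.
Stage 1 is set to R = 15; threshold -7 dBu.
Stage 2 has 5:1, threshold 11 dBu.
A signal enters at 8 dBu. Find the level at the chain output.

Stage 1: 15 dB above -7 dBu, reduced 15:1 to 1 dB above → -6 dBu.
Stage 2: -6 dBu ≤ 11 dBu, so stage 2 doesn't engage; output -6 dBu.

-6 dBu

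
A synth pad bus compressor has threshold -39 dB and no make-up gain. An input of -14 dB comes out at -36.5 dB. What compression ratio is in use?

Input overshoot = -14 − (-39) = 25 dB; output overshoot = -36.5 − (-39) = 2.5 dB.
Ratio = 25 / 2.5 = 10.

10:1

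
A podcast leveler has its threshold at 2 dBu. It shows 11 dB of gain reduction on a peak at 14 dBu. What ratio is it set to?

12:1

Input overshoot = 14 − 2 = 12 dB.
Output overshoot = 12 − 11 = 1 dB.
Ratio = input overshoot / output overshoot = 12 / 1 = 12.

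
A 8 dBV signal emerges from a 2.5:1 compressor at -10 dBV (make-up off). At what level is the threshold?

Input is 30 dB above T (since output overshoot × R = input overshoot: (-10 − T)·2.5 = 8 − T gives T = -22 dBV).
Check: -22 + (8 − (-22))/2.5 = -22 + 12 = -10 dBV. ✓

-22 dBV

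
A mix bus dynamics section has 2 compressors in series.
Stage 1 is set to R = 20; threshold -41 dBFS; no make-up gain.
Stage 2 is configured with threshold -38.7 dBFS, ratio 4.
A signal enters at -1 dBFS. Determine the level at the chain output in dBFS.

-39 dBFS

Stage 1: overshoot 40 dB → 40/20 = 2 dB → -39 dBFS.
Stage 2: -39 dBFS is at or below the -38.7 dBFS threshold — no compression; output -39 dBFS.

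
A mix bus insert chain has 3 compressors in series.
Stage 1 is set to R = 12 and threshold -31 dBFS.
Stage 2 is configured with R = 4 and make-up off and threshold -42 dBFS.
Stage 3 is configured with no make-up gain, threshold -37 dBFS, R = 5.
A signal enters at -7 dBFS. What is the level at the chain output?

-38.75 dBFS

Stage 1: 24 dB above -31 dBFS, reduced 12:1 to 2 dB above → -29 dBFS.
Stage 2: overshoot 13 dB → 13/4 = 3.25 dB → -38.75 dBFS.
Stage 3: -38.75 dBFS ≤ -37 dBFS, so stage 3 doesn't engage; output -38.75 dBFS.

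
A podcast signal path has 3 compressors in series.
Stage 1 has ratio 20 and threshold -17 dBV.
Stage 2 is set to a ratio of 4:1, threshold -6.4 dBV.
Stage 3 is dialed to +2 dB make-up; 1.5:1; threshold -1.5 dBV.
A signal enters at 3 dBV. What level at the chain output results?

Stage 1: 20 dB above -17 dBV, reduced 20:1 to 1 dB above → -16 dBV.
Stage 2: -16 dBV is at or below the -6.4 dBV threshold — no compression; output -16 dBV.
Stage 3: -16 dBV ≤ -1.5 dBV, so stage 3 doesn't engage; make-up brings it to -14 dBV.

-14 dBV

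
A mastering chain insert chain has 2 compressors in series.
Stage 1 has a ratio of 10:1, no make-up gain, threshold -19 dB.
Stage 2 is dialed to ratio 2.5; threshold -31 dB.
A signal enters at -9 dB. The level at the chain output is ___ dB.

Stage 1: -9 dB is 10 dB over -19 dB; at 10:1 that becomes 1 dB over, giving -18 dB.
Stage 2: -18 dB is 13 dB over -31 dB; at 2.5:1 that becomes 5.2 dB over, giving -25.8 dB.

-25.8 dB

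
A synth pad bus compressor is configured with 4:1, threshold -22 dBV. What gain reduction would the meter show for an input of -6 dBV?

The signal is 16 dB above threshold.
After 4:1 compression the overshoot becomes 16/4 = 4 dB.
So the signal is attenuated by 16 − 4 = 12 dB.

12 dB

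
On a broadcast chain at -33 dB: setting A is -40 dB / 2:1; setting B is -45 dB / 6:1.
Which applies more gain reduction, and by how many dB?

B, by 6.5 dB

A: overshoot 7 dB → output overshoot 3.5 dB → GR 3.5 dB.
B: overshoot 12 dB → output overshoot 2 dB → GR 10 dB.
B applies 6.5 dB more gain reduction.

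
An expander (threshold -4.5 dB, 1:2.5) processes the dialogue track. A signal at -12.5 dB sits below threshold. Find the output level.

The input is 8 dB below the -4.5 dB threshold.
A 1:2.5 expander multiplies undershoot by 2.5: 8 × 2.5 = 20 dB below threshold.
Output = -4.5 − 20 = -24.5 dB.

-24.5 dB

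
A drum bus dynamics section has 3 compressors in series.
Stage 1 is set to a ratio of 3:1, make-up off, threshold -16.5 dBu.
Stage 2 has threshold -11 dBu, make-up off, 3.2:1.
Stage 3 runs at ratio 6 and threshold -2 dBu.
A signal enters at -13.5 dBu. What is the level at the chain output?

Stage 1: -13.5 dBu is 3 dB over -16.5 dBu; at 3:1 that becomes 1 dB over, giving -15.5 dBu.
Stage 2: below threshold (-15.5 ≤ -11); passes unchanged; output -15.5 dBu.
Stage 3: -15.5 dBu is at or below the -2 dBu threshold — no compression; output -15.5 dBu.

-15.5 dBu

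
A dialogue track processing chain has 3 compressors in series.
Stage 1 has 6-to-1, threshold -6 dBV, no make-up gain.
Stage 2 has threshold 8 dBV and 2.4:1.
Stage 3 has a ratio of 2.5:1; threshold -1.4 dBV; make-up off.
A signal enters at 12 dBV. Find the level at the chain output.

Stage 1: 12 dBV is 18 dB over -6 dBV; at 6:1 that becomes 3 dB over, giving -3 dBV.
Stage 2: -3 dBV is at or below the 8 dBV threshold — no compression; output -3 dBV.
Stage 3: below threshold (-3 ≤ -1.4); passes unchanged; output -3 dBV.

-3 dBV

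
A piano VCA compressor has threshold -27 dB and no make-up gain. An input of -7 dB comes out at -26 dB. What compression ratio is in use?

20:1

Input overshoot = -7 − (-27) = 20 dB; output overshoot = -26 − (-27) = 1 dB.
Ratio = 20 / 1 = 20.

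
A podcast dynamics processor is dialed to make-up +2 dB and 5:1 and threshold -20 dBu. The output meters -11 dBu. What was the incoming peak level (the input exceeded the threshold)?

15 dBu

Before make-up, the level was -11 − 2 = -13 dBu.
Post-compression overshoot = -13 − (-20) = 7 dB.
Undo the ratio: input overshoot = 7 × 5 = 35 dB, giving input = 15 dBu.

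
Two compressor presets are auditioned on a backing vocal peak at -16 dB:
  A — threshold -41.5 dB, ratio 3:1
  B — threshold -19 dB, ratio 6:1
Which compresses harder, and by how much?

A, by 14.5 dB

A: GR = 25.5 − 25.5/3 = 17 dB.
B: GR = 3 − 3/6 = 2.5 dB.
A reduces 14.5 dB more.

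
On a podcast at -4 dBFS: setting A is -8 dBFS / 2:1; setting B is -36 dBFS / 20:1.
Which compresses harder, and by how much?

B, by 28.4 dB

A: overshoot 4 dB → output overshoot 2 dB → GR 2 dB.
B: overshoot 32 dB → output overshoot 1.6 dB → GR 30.4 dB.
B reduces 28.4 dB more.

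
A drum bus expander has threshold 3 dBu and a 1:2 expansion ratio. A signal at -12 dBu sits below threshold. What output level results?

Undershoot = 3 − (-12) = 15 dB.
At 1:2, that expands to 30 dB under threshold.
Output = 3 − 30 = -27 dBu.

-27 dBu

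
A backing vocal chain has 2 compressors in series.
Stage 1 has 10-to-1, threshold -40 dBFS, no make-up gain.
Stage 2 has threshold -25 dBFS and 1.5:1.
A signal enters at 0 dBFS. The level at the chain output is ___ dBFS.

-36 dBFS

Stage 1: 0 dBFS is 40 dB over -40 dBFS; at 10:1 that becomes 4 dB over, giving -36 dBFS.
Stage 2: -36 dBFS ≤ -25 dBFS, so stage 2 doesn't engage; output -36 dBFS.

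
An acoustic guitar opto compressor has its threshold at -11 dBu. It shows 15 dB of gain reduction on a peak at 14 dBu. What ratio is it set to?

2.5:1

Input overshoot = 14 − (-11) = 25 dB.
Output overshoot = 25 − 15 = 10 dB.
Ratio = input overshoot / output overshoot = 25 / 10 = 2.5.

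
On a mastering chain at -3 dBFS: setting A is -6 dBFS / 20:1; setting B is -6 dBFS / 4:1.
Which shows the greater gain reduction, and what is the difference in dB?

A: GR = 3 − 3/20 = 2.85 dB.
B: GR = 3 − 3/4 = 2.25 dB.
A reduces 0.6 dB more.

A, by 0.6 dB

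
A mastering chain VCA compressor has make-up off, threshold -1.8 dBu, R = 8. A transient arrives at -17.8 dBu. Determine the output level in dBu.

-17.8 dBu is 16 dB below the -1.8 dBu threshold, so no gain reduction is applied.
Output = input = -17.8 dBu.

-17.8 dBu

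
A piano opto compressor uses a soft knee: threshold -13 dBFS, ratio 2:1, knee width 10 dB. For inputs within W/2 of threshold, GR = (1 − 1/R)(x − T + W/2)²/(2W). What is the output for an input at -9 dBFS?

x − T + W/2 = -9 − (-13) + 5 = 9.
GR = (1 − 1/2) × 9² / 20 = 0.5 × 81 / 20 = 2.025 dB.
Output = -9 − 2.025 = -11.025 dBFS.

-11.025 dBFS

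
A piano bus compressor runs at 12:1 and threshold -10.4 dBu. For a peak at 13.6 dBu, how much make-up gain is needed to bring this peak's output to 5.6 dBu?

Overshoot 24 dB → 24/12 = 2 dB after compression, so the compressed level is -10.4 + 2 = -8.4 dBu.
Make-up = target − compressed = 5.6 − (-8.4) = 14 dB.

14 dB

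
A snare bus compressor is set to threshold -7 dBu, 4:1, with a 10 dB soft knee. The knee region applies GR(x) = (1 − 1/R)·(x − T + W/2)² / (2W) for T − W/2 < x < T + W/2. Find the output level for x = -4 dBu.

-6.4 dBu

x − T + W/2 = -4 − (-7) + 5 = 8.
GR = (1 − 1/4) × 8² / 20 = 0.75 × 64 / 20 = 2.4 dB.
Output = -4 − 2.4 = -6.4 dBu.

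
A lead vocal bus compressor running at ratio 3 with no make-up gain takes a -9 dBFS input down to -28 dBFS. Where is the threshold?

-37.5 dBFS

Input is 28.5 dB above T (since output overshoot × R = input overshoot: (-28 − T)·3 = -9 − T gives T = -37.5 dBFS).
Check: -37.5 + (-9 − (-37.5))/3 = -37.5 + 9.5 = -28 dBFS. ✓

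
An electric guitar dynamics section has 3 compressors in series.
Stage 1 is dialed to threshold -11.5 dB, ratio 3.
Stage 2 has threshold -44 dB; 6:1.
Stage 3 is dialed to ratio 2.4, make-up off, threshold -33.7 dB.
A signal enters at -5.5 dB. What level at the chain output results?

-38.25 dB

Stage 1: -5.5 dB is 6 dB over -11.5 dB; at 3:1 that becomes 2 dB over, giving -9.5 dB.
Stage 2: 34.5 dB above -44 dB, reduced 6:1 to 5.75 dB above → -38.25 dB.
Stage 3: -38.25 dB ≤ -33.7 dB, so stage 3 doesn't engage; output -38.25 dB.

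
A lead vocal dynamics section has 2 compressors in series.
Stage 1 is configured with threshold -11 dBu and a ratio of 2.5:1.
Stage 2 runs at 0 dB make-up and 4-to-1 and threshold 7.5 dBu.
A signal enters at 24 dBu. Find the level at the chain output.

Stage 1: 35 dB above -11 dBu, reduced 2.5:1 to 14 dB above → 3 dBu.
Stage 2: below threshold (3 ≤ 7.5); passes unchanged; output 3 dBu.

3 dBu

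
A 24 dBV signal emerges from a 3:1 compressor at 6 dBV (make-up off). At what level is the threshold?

Gain reduction = 24 − 6 = 18 dB; output overshoot = GR / (R − 1) = 18 / 2 = 9 dB.
Threshold = output − output overshoot = 6 − 9 = -3 dBV.

-3 dBV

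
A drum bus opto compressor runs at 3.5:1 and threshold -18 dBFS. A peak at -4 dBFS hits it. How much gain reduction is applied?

10 dB

-4 dBFS exceeds the threshold by 14 dB.
A 3.5:1 ratio leaves 4 dB of that excess.
GR = overshoot in − overshoot out = 14 − 4 = 10 dB.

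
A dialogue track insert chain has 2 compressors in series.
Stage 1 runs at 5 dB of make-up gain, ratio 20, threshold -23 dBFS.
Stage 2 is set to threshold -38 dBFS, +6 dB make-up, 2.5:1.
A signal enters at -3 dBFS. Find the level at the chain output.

Stage 1: overshoot 20 dB → 20/20 = 1 dB → -22 dBFS; +5 dB make-up → -17 dBFS.
Stage 2: -17 dBFS is 21 dB over -38 dBFS; at 2.5:1 that becomes 8.4 dB over, giving -29.6 dBFS; +6 dB make-up → -23.6 dBFS.

-23.6 dBFS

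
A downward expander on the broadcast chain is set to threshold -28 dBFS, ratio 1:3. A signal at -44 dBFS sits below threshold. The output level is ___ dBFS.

-76 dBFS

The input is 16 dB below the -28 dBFS threshold.
A 1:3 expander multiplies undershoot by 3: 16 × 3 = 48 dB below threshold.
Output = -28 − 48 = -76 dBFS.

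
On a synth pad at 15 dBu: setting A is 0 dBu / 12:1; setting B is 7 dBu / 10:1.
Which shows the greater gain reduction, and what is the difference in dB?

A, by 6.55 dB

A: GR = 15 − 15/12 = 13.75 dB.
B: GR = 8 − 8/10 = 7.2 dB.
A reduces 6.55 dB more.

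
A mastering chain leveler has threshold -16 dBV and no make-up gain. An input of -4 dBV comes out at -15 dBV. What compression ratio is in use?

12:1

Input overshoot = -4 − (-16) = 12 dB; output overshoot = -15 − (-16) = 1 dB.
Ratio = 12 / 1 = 12.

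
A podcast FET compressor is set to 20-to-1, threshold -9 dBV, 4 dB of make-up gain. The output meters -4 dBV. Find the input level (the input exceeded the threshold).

11 dBV

Before make-up, the level was -4 − 4 = -8 dBV.
The compressed level sits -8 − (-9) = 1 dB over threshold.
Before 20:1 compression the overshoot was 1 × 20 = 20 dB, so input = -9 + 20 = 11 dBV.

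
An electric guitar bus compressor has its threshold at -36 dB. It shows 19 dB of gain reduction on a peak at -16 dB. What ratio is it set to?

20:1

Input overshoot = -16 − (-36) = 20 dB.
Output overshoot = 20 − 19 = 1 dB.
Ratio = input overshoot / output overshoot = 20 / 1 = 20.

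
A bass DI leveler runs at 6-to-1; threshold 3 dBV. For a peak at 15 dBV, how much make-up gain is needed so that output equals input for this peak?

10 dB

Overshoot 12 dB → 12/6 = 2 dB after compression, so the compressed level is 3 + 2 = 5 dBV.
Make-up = target − compressed = 15 − 5 = 10 dB.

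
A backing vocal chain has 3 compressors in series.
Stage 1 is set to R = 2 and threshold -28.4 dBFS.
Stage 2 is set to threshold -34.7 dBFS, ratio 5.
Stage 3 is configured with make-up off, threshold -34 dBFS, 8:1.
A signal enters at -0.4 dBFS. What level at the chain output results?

-33.58 dBFS

Stage 1: 28 dB above -28.4 dBFS, reduced 2:1 to 14 dB above → -14.4 dBFS.
Stage 2: overshoot 20.3 dB → 20.3/5 = 4.06 dB → -30.64 dBFS.
Stage 3: -30.64 dBFS is 3.36 dB over -34 dBFS; at 8:1 that becomes 0.42 dB over, giving -33.58 dBFS.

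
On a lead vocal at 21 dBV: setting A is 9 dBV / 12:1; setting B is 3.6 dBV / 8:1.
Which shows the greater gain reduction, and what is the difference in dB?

A: 12 dB over, compressed to 1 dB over, so 11 dB of GR.
B: 17.4 dB over, compressed to 2.175 dB over, so 15.225 dB of GR.
Difference: 4.225 dB in favour of B.

B, by 4.225 dB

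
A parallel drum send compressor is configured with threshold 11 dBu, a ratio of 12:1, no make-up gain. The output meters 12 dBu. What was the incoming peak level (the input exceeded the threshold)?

23 dBu

The compressed level sits 12 − 11 = 1 dB over threshold.
Input overshoot = R × output overshoot = 12 dB → input = 11 + 12 = 23 dBu.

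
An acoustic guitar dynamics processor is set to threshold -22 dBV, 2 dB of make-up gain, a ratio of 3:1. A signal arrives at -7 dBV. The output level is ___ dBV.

Overshoot: -7 − (-22) = 15 dB.
The 15 dB excess becomes 5 dB after 3:1 reduction.
So the level is -22 + 5 = -17 dBV; make-up adds 2 dB, giving -15 dBV.

-15 dBV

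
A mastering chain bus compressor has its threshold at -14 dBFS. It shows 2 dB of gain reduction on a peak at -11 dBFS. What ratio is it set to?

Input overshoot = -11 − (-14) = 3 dB.
Output overshoot = 3 − 2 = 1 dB.
Ratio = input overshoot / output overshoot = 3 / 1 = 3.

3:1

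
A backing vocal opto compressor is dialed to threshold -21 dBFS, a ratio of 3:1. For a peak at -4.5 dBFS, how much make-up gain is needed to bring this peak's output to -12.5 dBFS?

3 dB

The peak compresses to -21 + 16.5/3 = -15.5 dBFS.
To reach -12.5 dBFS requires -12.5 − (-15.5) = 3 dB of make-up.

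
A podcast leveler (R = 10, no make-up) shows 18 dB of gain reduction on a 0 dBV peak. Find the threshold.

Input is 20 dB above T (since output overshoot × R = input overshoot: (-18 − T)·10 = 0 − T gives T = -20 dBV).
Check: -20 + (0 − (-20))/10 = -20 + 2 = -18 dBV. ✓

-20 dBV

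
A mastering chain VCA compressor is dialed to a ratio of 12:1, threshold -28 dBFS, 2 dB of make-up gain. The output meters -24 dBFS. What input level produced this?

Remove make-up: -24 − 2 = -26 dBFS.
The compressed level sits -26 − (-28) = 2 dB over threshold.
Before 12:1 compression the overshoot was 2 × 12 = 24 dB, so input = -28 + 24 = -4 dBFS.

-4 dBFS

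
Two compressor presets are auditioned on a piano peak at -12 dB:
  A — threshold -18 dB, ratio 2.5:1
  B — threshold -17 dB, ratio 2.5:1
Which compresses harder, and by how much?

A, by 0.6 dB

A: 6 dB over, compressed to 2.4 dB over, so 3.6 dB of GR.
B: 5 dB over, compressed to 2 dB over, so 3 dB of GR.
Difference: 0.6 dB in favour of A.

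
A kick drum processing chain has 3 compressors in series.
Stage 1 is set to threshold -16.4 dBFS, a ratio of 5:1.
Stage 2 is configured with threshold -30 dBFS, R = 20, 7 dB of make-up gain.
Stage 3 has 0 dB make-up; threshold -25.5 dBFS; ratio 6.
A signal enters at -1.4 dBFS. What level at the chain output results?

Stage 1: -1.4 dBFS is 15 dB over -16.4 dBFS; at 5:1 that becomes 3 dB over, giving -13.4 dBFS.
Stage 2: overshoot 16.6 dB → 16.6/20 = 0.83 dB → -29.17 dBFS; +7 dB make-up → -22.17 dBFS.
Stage 3: overshoot 3.33 dB → 3.33/6 = 0.555 dB → -24.945 dBFS.

-24.945 dBFS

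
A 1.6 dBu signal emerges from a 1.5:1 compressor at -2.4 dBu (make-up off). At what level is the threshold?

-10.4 dBu

Gain reduction = 1.6 − (-2.4) = 4 dB; output overshoot = GR / (R − 1) = 4 / 0.5 = 8 dB.
Threshold = output − output overshoot = -2.4 − 8 = -10.4 dBu.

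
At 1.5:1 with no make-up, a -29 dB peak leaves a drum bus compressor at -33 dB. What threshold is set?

-41 dB

Let T be the threshold. Output overshoot = (input overshoot)/R, so -33 − T = (-29 − T)/1.5.
1.5·(-33 − T) = -29 − T → 0.5·T = -49.5 − (-29) = -20.5.
T = -20.5/0.5 = -41 dB.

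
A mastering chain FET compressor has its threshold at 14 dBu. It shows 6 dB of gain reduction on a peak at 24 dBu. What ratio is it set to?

2.5:1

Input overshoot = 24 − 14 = 10 dB.
Output overshoot = 10 − 6 = 4 dB.
Ratio = input overshoot / output overshoot = 10 / 4 = 2.5.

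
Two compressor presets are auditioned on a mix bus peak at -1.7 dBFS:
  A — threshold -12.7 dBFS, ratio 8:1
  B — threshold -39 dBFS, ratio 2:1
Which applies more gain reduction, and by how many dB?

B, by 9.025 dB

A: GR = 11 − 11/8 = 9.625 dB.
B: GR = 37.3 − 37.3/2 = 18.65 dB.
B applies 9.025 dB more gain reduction.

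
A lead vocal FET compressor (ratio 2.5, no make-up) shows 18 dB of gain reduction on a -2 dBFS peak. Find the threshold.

-32 dBFS

Gain reduction = -2 − (-20) = 18 dB; output overshoot = GR / (R − 1) = 18 / 1.5 = 12 dB.
Threshold = output − output overshoot = -20 − 12 = -32 dBFS.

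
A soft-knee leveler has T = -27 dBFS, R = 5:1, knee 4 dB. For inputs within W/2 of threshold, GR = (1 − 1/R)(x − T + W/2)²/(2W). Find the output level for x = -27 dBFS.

-27.4 dBFS

x − T + W/2 = -27 − (-27) + 2 = 2.
GR = (1 − 1/5) × 2² / 8 = 0.8 × 4 / 8 = 0.4 dB.
Output = -27 − 0.4 = -27.4 dBFS.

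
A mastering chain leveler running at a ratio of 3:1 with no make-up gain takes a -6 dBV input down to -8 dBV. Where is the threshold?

-9 dBV

Let T be the threshold. Output overshoot = (input overshoot)/R, so -8 − T = (-6 − T)/3.
3·(-8 − T) = -6 − T → 2·T = -24 − (-6) = -18.
T = -18/2 = -9 dBV.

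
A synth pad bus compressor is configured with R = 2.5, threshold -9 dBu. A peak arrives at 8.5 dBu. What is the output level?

-2 dBu

8.5 dBu sits 17.5 dB over threshold.
2.5:1 compression reduces that to 17.5/2.5 = 7 dB over.
So the level is -9 + 7 = -2 dBu.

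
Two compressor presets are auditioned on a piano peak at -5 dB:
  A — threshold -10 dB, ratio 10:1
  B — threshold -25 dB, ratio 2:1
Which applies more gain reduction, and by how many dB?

B, by 5.5 dB

A: GR = 5 − 5/10 = 4.5 dB.
B: GR = 20 − 20/2 = 10 dB.
Difference: 5.5 dB in favour of B.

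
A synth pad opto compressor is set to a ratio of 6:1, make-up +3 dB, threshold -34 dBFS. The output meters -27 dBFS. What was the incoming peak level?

Before make-up, the level was -27 − 3 = -30 dBFS.
That's 4 dB above the -34 dBFS threshold.
Before 6:1 compression the overshoot was 4 × 6 = 24 dB, so input = -34 + 24 = -10 dBFS.

-10 dBFS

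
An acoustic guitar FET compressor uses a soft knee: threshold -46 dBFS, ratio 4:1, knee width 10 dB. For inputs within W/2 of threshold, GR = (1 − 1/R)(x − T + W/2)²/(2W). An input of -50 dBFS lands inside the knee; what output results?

-50.0375 dBFS

x − T + W/2 = -50 − (-46) + 5 = 1.
GR = (1 − 1/4) × 1² / 20 = 0.75 × 1 / 20 = 0.0375 dB.
Output = -50 − 0.0375 = -50.0375 dBFS.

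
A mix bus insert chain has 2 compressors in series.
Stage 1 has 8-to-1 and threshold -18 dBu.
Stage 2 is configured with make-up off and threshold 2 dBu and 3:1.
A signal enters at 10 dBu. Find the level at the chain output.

-14.5 dBu

Stage 1: 10 dBu is 28 dB over -18 dBu; at 8:1 that becomes 3.5 dB over, giving -14.5 dBu.
Stage 2: -14.5 dBu is at or below the 2 dBu threshold — no compression; output -14.5 dBu.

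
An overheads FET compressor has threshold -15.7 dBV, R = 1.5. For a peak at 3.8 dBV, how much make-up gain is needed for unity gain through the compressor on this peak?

Overshoot 19.5 dB → 19.5/1.5 = 13 dB after compression, so the compressed level is -15.7 + 13 = -2.7 dBV.
Make-up = target − compressed = 3.8 − (-2.7) = 6.5 dB.

6.5 dB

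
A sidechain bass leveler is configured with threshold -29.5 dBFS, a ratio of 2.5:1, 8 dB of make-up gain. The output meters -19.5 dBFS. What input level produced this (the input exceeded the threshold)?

-24.5 dBFS

Before make-up, the level was -19.5 − 8 = -27.5 dBFS.
The compressed level sits -27.5 − (-29.5) = 2 dB over threshold.
Before 2.5:1 compression the overshoot was 2 × 2.5 = 5 dB, so input = -29.5 + 5 = -24.5 dBFS.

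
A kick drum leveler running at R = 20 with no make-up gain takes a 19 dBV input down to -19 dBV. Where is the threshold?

Input is 40 dB above T (since output overshoot × R = input overshoot: (-19 − T)·20 = 19 − T gives T = -21 dBV).
Check: -21 + (19 − (-21))/20 = -21 + 2 = -19 dBV. ✓

-21 dBV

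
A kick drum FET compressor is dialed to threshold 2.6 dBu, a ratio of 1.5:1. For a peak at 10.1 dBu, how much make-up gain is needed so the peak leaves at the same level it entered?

Without make-up, output = threshold + overshoot/1.5 = 2.6 + 5 = 7.6 dBu.
Gap to target: 2.5 dB.

2.5 dB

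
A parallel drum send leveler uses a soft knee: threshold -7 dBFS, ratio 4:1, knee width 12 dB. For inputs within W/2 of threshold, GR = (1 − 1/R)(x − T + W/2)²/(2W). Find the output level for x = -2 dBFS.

x − T + W/2 = -2 − (-7) + 6 = 11.
GR = (1 − 1/4) × 11² / 24 = 0.75 × 121 / 24 = 3.78125 dB.
Output = -2 − 3.78125 = -5.78125 dBFS.

-5.78125 dBFS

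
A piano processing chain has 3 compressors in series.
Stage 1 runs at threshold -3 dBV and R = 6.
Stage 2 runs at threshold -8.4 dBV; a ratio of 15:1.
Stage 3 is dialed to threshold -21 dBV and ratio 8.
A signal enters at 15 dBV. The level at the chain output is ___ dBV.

-19.355 dBV

Stage 1: 18 dB above -3 dBV, reduced 6:1 to 3 dB above → 0 dBV.
Stage 2: 8.4 dB above -8.4 dBV, reduced 15:1 to 0.56 dB above → -7.84 dBV.
Stage 3: overshoot 13.16 dB → 13.16/8 = 1.645 dB → -19.355 dBV.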